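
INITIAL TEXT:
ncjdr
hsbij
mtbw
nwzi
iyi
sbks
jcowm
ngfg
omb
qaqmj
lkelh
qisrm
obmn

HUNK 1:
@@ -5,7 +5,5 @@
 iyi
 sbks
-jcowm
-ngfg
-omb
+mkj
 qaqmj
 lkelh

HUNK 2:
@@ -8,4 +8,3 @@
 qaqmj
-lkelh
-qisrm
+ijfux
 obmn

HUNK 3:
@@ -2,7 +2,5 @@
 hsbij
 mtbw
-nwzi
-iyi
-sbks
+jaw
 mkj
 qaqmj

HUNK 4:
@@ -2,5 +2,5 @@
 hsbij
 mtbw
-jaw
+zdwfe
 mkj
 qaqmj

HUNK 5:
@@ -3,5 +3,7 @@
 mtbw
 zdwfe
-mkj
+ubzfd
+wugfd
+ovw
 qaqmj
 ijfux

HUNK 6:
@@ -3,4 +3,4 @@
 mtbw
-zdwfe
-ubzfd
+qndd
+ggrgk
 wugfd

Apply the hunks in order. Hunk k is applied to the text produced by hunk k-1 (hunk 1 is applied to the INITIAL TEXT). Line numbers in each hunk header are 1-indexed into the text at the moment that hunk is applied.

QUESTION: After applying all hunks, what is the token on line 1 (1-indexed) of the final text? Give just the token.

Answer: ncjdr

Derivation:
Hunk 1: at line 5 remove [jcowm,ngfg,omb] add [mkj] -> 11 lines: ncjdr hsbij mtbw nwzi iyi sbks mkj qaqmj lkelh qisrm obmn
Hunk 2: at line 8 remove [lkelh,qisrm] add [ijfux] -> 10 lines: ncjdr hsbij mtbw nwzi iyi sbks mkj qaqmj ijfux obmn
Hunk 3: at line 2 remove [nwzi,iyi,sbks] add [jaw] -> 8 lines: ncjdr hsbij mtbw jaw mkj qaqmj ijfux obmn
Hunk 4: at line 2 remove [jaw] add [zdwfe] -> 8 lines: ncjdr hsbij mtbw zdwfe mkj qaqmj ijfux obmn
Hunk 5: at line 3 remove [mkj] add [ubzfd,wugfd,ovw] -> 10 lines: ncjdr hsbij mtbw zdwfe ubzfd wugfd ovw qaqmj ijfux obmn
Hunk 6: at line 3 remove [zdwfe,ubzfd] add [qndd,ggrgk] -> 10 lines: ncjdr hsbij mtbw qndd ggrgk wugfd ovw qaqmj ijfux obmn
Final line 1: ncjdr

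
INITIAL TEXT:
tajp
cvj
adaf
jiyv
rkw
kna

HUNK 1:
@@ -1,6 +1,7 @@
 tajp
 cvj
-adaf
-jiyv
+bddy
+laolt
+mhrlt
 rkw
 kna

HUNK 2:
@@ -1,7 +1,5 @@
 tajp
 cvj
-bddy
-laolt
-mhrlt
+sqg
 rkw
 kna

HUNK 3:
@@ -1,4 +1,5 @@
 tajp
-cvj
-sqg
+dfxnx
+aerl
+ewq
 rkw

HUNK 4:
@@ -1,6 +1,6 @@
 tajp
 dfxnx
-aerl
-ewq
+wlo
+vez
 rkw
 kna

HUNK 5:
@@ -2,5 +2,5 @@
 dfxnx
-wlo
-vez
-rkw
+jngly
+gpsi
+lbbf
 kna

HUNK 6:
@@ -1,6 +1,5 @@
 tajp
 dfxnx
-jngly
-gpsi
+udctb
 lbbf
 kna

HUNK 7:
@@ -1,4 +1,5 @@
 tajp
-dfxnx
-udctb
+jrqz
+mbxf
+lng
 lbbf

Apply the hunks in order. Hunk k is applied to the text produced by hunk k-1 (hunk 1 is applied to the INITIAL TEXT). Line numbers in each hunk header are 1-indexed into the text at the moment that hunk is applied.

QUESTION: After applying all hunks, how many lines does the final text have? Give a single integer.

Hunk 1: at line 1 remove [adaf,jiyv] add [bddy,laolt,mhrlt] -> 7 lines: tajp cvj bddy laolt mhrlt rkw kna
Hunk 2: at line 1 remove [bddy,laolt,mhrlt] add [sqg] -> 5 lines: tajp cvj sqg rkw kna
Hunk 3: at line 1 remove [cvj,sqg] add [dfxnx,aerl,ewq] -> 6 lines: tajp dfxnx aerl ewq rkw kna
Hunk 4: at line 1 remove [aerl,ewq] add [wlo,vez] -> 6 lines: tajp dfxnx wlo vez rkw kna
Hunk 5: at line 2 remove [wlo,vez,rkw] add [jngly,gpsi,lbbf] -> 6 lines: tajp dfxnx jngly gpsi lbbf kna
Hunk 6: at line 1 remove [jngly,gpsi] add [udctb] -> 5 lines: tajp dfxnx udctb lbbf kna
Hunk 7: at line 1 remove [dfxnx,udctb] add [jrqz,mbxf,lng] -> 6 lines: tajp jrqz mbxf lng lbbf kna
Final line count: 6

Answer: 6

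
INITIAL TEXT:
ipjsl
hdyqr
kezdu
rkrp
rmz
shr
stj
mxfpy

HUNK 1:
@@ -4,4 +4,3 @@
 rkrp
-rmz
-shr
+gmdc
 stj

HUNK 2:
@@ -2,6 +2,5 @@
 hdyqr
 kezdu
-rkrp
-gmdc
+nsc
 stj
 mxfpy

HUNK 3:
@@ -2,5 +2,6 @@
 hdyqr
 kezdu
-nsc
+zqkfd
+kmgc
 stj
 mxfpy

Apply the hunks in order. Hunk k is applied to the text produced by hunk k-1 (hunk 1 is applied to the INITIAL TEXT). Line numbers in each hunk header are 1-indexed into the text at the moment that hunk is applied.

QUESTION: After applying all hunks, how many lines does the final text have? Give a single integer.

Answer: 7

Derivation:
Hunk 1: at line 4 remove [rmz,shr] add [gmdc] -> 7 lines: ipjsl hdyqr kezdu rkrp gmdc stj mxfpy
Hunk 2: at line 2 remove [rkrp,gmdc] add [nsc] -> 6 lines: ipjsl hdyqr kezdu nsc stj mxfpy
Hunk 3: at line 2 remove [nsc] add [zqkfd,kmgc] -> 7 lines: ipjsl hdyqr kezdu zqkfd kmgc stj mxfpy
Final line count: 7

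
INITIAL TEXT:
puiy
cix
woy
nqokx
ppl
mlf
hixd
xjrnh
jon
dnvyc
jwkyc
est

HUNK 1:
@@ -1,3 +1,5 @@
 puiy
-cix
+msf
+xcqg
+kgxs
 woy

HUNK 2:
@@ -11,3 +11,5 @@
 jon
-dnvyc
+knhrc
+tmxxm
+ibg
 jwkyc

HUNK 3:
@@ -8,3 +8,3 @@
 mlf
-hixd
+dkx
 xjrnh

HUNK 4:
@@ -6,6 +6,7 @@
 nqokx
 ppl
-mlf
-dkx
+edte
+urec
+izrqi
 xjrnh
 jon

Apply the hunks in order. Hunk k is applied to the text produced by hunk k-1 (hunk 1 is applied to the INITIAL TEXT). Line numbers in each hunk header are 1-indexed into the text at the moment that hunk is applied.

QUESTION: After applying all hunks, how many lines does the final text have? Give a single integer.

Hunk 1: at line 1 remove [cix] add [msf,xcqg,kgxs] -> 14 lines: puiy msf xcqg kgxs woy nqokx ppl mlf hixd xjrnh jon dnvyc jwkyc est
Hunk 2: at line 11 remove [dnvyc] add [knhrc,tmxxm,ibg] -> 16 lines: puiy msf xcqg kgxs woy nqokx ppl mlf hixd xjrnh jon knhrc tmxxm ibg jwkyc est
Hunk 3: at line 8 remove [hixd] add [dkx] -> 16 lines: puiy msf xcqg kgxs woy nqokx ppl mlf dkx xjrnh jon knhrc tmxxm ibg jwkyc est
Hunk 4: at line 6 remove [mlf,dkx] add [edte,urec,izrqi] -> 17 lines: puiy msf xcqg kgxs woy nqokx ppl edte urec izrqi xjrnh jon knhrc tmxxm ibg jwkyc est
Final line count: 17

Answer: 17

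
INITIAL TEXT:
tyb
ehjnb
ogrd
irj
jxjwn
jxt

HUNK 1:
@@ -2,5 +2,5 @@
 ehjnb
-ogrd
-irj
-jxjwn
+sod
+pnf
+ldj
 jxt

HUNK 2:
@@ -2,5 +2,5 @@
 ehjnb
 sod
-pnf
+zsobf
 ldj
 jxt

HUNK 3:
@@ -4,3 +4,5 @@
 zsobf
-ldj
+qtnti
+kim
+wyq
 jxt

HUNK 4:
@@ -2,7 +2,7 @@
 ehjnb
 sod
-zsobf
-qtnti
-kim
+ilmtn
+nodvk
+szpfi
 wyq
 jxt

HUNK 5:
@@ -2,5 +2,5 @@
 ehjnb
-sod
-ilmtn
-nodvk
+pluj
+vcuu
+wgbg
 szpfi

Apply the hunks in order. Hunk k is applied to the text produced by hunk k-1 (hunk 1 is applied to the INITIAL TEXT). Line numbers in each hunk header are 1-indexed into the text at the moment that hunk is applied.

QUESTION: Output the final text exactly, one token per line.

Answer: tyb
ehjnb
pluj
vcuu
wgbg
szpfi
wyq
jxt

Derivation:
Hunk 1: at line 2 remove [ogrd,irj,jxjwn] add [sod,pnf,ldj] -> 6 lines: tyb ehjnb sod pnf ldj jxt
Hunk 2: at line 2 remove [pnf] add [zsobf] -> 6 lines: tyb ehjnb sod zsobf ldj jxt
Hunk 3: at line 4 remove [ldj] add [qtnti,kim,wyq] -> 8 lines: tyb ehjnb sod zsobf qtnti kim wyq jxt
Hunk 4: at line 2 remove [zsobf,qtnti,kim] add [ilmtn,nodvk,szpfi] -> 8 lines: tyb ehjnb sod ilmtn nodvk szpfi wyq jxt
Hunk 5: at line 2 remove [sod,ilmtn,nodvk] add [pluj,vcuu,wgbg] -> 8 lines: tyb ehjnb pluj vcuu wgbg szpfi wyq jxt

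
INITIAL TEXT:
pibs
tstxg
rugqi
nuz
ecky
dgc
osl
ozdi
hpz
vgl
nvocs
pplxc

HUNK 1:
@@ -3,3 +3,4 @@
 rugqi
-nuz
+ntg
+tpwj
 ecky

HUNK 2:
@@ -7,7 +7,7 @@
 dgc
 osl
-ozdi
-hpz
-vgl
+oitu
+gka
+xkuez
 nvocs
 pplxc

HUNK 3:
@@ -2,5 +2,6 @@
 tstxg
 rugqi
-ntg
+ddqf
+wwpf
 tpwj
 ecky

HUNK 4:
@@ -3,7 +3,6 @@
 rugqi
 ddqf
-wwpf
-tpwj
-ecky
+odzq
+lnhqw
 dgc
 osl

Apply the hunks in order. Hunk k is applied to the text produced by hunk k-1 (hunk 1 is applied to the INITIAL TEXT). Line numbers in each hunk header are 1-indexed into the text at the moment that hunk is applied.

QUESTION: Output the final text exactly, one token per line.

Answer: pibs
tstxg
rugqi
ddqf
odzq
lnhqw
dgc
osl
oitu
gka
xkuez
nvocs
pplxc

Derivation:
Hunk 1: at line 3 remove [nuz] add [ntg,tpwj] -> 13 lines: pibs tstxg rugqi ntg tpwj ecky dgc osl ozdi hpz vgl nvocs pplxc
Hunk 2: at line 7 remove [ozdi,hpz,vgl] add [oitu,gka,xkuez] -> 13 lines: pibs tstxg rugqi ntg tpwj ecky dgc osl oitu gka xkuez nvocs pplxc
Hunk 3: at line 2 remove [ntg] add [ddqf,wwpf] -> 14 lines: pibs tstxg rugqi ddqf wwpf tpwj ecky dgc osl oitu gka xkuez nvocs pplxc
Hunk 4: at line 3 remove [wwpf,tpwj,ecky] add [odzq,lnhqw] -> 13 lines: pibs tstxg rugqi ddqf odzq lnhqw dgc osl oitu gka xkuez nvocs pplxc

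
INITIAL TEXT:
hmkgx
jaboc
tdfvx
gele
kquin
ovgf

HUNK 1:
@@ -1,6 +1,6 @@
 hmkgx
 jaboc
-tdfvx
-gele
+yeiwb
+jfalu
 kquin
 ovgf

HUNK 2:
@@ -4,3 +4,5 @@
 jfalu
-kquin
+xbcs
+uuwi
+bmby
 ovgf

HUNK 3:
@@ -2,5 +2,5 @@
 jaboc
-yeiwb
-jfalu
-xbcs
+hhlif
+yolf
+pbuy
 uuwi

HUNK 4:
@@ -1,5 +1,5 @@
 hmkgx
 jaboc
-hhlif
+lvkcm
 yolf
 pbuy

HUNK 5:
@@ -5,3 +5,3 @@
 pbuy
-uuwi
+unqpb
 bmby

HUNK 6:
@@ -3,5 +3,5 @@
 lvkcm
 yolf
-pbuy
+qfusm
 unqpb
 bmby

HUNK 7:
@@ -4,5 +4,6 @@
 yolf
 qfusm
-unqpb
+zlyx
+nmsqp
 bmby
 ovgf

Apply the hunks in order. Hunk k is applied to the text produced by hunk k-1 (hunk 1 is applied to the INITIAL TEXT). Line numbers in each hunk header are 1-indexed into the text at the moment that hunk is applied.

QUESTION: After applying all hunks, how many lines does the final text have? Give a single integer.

Answer: 9

Derivation:
Hunk 1: at line 1 remove [tdfvx,gele] add [yeiwb,jfalu] -> 6 lines: hmkgx jaboc yeiwb jfalu kquin ovgf
Hunk 2: at line 4 remove [kquin] add [xbcs,uuwi,bmby] -> 8 lines: hmkgx jaboc yeiwb jfalu xbcs uuwi bmby ovgf
Hunk 3: at line 2 remove [yeiwb,jfalu,xbcs] add [hhlif,yolf,pbuy] -> 8 lines: hmkgx jaboc hhlif yolf pbuy uuwi bmby ovgf
Hunk 4: at line 1 remove [hhlif] add [lvkcm] -> 8 lines: hmkgx jaboc lvkcm yolf pbuy uuwi bmby ovgf
Hunk 5: at line 5 remove [uuwi] add [unqpb] -> 8 lines: hmkgx jaboc lvkcm yolf pbuy unqpb bmby ovgf
Hunk 6: at line 3 remove [pbuy] add [qfusm] -> 8 lines: hmkgx jaboc lvkcm yolf qfusm unqpb bmby ovgf
Hunk 7: at line 4 remove [unqpb] add [zlyx,nmsqp] -> 9 lines: hmkgx jaboc lvkcm yolf qfusm zlyx nmsqp bmby ovgf
Final line count: 9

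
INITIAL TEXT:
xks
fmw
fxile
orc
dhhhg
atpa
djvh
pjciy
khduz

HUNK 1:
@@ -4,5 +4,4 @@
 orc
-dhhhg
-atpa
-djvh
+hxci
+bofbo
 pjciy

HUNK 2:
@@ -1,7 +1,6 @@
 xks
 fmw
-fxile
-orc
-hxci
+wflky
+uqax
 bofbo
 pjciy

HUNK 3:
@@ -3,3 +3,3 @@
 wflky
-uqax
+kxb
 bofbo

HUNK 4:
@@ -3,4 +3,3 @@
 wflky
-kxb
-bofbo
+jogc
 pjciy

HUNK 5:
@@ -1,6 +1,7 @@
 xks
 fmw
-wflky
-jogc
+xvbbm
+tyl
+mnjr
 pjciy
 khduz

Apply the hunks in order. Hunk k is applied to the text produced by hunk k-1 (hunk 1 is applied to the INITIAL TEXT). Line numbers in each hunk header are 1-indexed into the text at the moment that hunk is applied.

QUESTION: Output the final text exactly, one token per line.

Answer: xks
fmw
xvbbm
tyl
mnjr
pjciy
khduz

Derivation:
Hunk 1: at line 4 remove [dhhhg,atpa,djvh] add [hxci,bofbo] -> 8 lines: xks fmw fxile orc hxci bofbo pjciy khduz
Hunk 2: at line 1 remove [fxile,orc,hxci] add [wflky,uqax] -> 7 lines: xks fmw wflky uqax bofbo pjciy khduz
Hunk 3: at line 3 remove [uqax] add [kxb] -> 7 lines: xks fmw wflky kxb bofbo pjciy khduz
Hunk 4: at line 3 remove [kxb,bofbo] add [jogc] -> 6 lines: xks fmw wflky jogc pjciy khduz
Hunk 5: at line 1 remove [wflky,jogc] add [xvbbm,tyl,mnjr] -> 7 lines: xks fmw xvbbm tyl mnjr pjciy khduz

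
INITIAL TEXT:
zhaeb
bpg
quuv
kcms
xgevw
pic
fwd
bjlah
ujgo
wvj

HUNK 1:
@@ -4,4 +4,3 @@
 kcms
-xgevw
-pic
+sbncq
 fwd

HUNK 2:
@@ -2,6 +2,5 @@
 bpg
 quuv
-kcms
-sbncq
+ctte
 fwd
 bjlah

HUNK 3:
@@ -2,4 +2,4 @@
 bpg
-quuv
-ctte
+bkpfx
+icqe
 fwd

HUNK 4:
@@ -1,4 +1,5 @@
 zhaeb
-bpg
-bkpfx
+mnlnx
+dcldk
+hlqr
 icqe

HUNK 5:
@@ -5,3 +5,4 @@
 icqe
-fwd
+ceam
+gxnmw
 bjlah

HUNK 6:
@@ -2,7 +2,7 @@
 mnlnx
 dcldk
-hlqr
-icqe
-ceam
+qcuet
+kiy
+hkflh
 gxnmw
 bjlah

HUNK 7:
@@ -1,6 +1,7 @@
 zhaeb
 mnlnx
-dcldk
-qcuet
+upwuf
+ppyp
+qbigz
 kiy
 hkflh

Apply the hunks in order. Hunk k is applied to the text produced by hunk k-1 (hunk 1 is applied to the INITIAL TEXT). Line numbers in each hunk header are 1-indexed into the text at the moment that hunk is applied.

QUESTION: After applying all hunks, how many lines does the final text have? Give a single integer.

Answer: 11

Derivation:
Hunk 1: at line 4 remove [xgevw,pic] add [sbncq] -> 9 lines: zhaeb bpg quuv kcms sbncq fwd bjlah ujgo wvj
Hunk 2: at line 2 remove [kcms,sbncq] add [ctte] -> 8 lines: zhaeb bpg quuv ctte fwd bjlah ujgo wvj
Hunk 3: at line 2 remove [quuv,ctte] add [bkpfx,icqe] -> 8 lines: zhaeb bpg bkpfx icqe fwd bjlah ujgo wvj
Hunk 4: at line 1 remove [bpg,bkpfx] add [mnlnx,dcldk,hlqr] -> 9 lines: zhaeb mnlnx dcldk hlqr icqe fwd bjlah ujgo wvj
Hunk 5: at line 5 remove [fwd] add [ceam,gxnmw] -> 10 lines: zhaeb mnlnx dcldk hlqr icqe ceam gxnmw bjlah ujgo wvj
Hunk 6: at line 2 remove [hlqr,icqe,ceam] add [qcuet,kiy,hkflh] -> 10 lines: zhaeb mnlnx dcldk qcuet kiy hkflh gxnmw bjlah ujgo wvj
Hunk 7: at line 1 remove [dcldk,qcuet] add [upwuf,ppyp,qbigz] -> 11 lines: zhaeb mnlnx upwuf ppyp qbigz kiy hkflh gxnmw bjlah ujgo wvj
Final line count: 11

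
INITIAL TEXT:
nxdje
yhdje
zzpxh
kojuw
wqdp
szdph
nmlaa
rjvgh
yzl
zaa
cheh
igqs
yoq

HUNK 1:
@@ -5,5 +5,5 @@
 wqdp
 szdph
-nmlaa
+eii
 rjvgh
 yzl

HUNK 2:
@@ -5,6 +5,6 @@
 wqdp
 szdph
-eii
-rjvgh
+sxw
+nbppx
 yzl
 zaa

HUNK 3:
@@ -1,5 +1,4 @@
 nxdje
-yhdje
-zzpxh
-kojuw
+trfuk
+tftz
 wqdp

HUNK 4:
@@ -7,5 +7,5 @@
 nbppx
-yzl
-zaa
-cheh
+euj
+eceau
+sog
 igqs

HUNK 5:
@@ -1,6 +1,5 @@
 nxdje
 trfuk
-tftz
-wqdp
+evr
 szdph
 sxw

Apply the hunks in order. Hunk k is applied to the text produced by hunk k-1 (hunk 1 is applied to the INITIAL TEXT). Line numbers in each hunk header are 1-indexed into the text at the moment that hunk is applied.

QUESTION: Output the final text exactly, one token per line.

Hunk 1: at line 5 remove [nmlaa] add [eii] -> 13 lines: nxdje yhdje zzpxh kojuw wqdp szdph eii rjvgh yzl zaa cheh igqs yoq
Hunk 2: at line 5 remove [eii,rjvgh] add [sxw,nbppx] -> 13 lines: nxdje yhdje zzpxh kojuw wqdp szdph sxw nbppx yzl zaa cheh igqs yoq
Hunk 3: at line 1 remove [yhdje,zzpxh,kojuw] add [trfuk,tftz] -> 12 lines: nxdje trfuk tftz wqdp szdph sxw nbppx yzl zaa cheh igqs yoq
Hunk 4: at line 7 remove [yzl,zaa,cheh] add [euj,eceau,sog] -> 12 lines: nxdje trfuk tftz wqdp szdph sxw nbppx euj eceau sog igqs yoq
Hunk 5: at line 1 remove [tftz,wqdp] add [evr] -> 11 lines: nxdje trfuk evr szdph sxw nbppx euj eceau sog igqs yoq

Answer: nxdje
trfuk
evr
szdph
sxw
nbppx
euj
eceau
sog
igqs
yoq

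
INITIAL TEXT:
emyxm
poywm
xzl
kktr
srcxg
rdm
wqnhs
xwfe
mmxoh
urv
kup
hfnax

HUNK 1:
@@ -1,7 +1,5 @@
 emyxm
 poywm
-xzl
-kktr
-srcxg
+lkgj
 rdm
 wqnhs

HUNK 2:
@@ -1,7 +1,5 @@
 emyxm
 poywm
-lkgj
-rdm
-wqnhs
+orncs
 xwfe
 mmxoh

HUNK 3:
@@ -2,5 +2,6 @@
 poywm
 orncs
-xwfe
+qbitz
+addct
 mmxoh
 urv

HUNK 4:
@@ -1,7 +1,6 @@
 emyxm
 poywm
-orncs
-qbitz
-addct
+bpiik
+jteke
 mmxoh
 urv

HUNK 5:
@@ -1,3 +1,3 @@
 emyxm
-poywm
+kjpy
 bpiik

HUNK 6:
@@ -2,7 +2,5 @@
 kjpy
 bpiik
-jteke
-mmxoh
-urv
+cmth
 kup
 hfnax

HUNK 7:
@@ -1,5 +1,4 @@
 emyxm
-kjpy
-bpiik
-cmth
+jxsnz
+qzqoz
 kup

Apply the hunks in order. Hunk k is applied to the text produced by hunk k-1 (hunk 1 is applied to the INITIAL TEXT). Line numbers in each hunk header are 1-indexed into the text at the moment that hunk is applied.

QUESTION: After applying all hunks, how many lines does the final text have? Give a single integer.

Answer: 5

Derivation:
Hunk 1: at line 1 remove [xzl,kktr,srcxg] add [lkgj] -> 10 lines: emyxm poywm lkgj rdm wqnhs xwfe mmxoh urv kup hfnax
Hunk 2: at line 1 remove [lkgj,rdm,wqnhs] add [orncs] -> 8 lines: emyxm poywm orncs xwfe mmxoh urv kup hfnax
Hunk 3: at line 2 remove [xwfe] add [qbitz,addct] -> 9 lines: emyxm poywm orncs qbitz addct mmxoh urv kup hfnax
Hunk 4: at line 1 remove [orncs,qbitz,addct] add [bpiik,jteke] -> 8 lines: emyxm poywm bpiik jteke mmxoh urv kup hfnax
Hunk 5: at line 1 remove [poywm] add [kjpy] -> 8 lines: emyxm kjpy bpiik jteke mmxoh urv kup hfnax
Hunk 6: at line 2 remove [jteke,mmxoh,urv] add [cmth] -> 6 lines: emyxm kjpy bpiik cmth kup hfnax
Hunk 7: at line 1 remove [kjpy,bpiik,cmth] add [jxsnz,qzqoz] -> 5 lines: emyxm jxsnz qzqoz kup hfnax
Final line count: 5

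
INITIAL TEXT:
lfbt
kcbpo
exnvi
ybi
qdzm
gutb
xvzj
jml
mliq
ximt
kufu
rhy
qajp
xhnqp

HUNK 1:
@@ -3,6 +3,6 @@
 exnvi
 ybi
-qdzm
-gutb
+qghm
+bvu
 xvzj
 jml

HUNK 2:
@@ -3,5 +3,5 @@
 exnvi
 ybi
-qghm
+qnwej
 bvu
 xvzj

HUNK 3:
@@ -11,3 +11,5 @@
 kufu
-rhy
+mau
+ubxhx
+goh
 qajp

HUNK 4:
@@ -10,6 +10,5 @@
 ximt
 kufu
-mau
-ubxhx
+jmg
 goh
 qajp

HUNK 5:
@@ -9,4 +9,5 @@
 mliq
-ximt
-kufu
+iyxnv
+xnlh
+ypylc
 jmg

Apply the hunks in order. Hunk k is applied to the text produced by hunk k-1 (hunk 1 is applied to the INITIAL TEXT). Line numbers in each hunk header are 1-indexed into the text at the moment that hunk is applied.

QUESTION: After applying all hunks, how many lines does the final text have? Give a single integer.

Answer: 16

Derivation:
Hunk 1: at line 3 remove [qdzm,gutb] add [qghm,bvu] -> 14 lines: lfbt kcbpo exnvi ybi qghm bvu xvzj jml mliq ximt kufu rhy qajp xhnqp
Hunk 2: at line 3 remove [qghm] add [qnwej] -> 14 lines: lfbt kcbpo exnvi ybi qnwej bvu xvzj jml mliq ximt kufu rhy qajp xhnqp
Hunk 3: at line 11 remove [rhy] add [mau,ubxhx,goh] -> 16 lines: lfbt kcbpo exnvi ybi qnwej bvu xvzj jml mliq ximt kufu mau ubxhx goh qajp xhnqp
Hunk 4: at line 10 remove [mau,ubxhx] add [jmg] -> 15 lines: lfbt kcbpo exnvi ybi qnwej bvu xvzj jml mliq ximt kufu jmg goh qajp xhnqp
Hunk 5: at line 9 remove [ximt,kufu] add [iyxnv,xnlh,ypylc] -> 16 lines: lfbt kcbpo exnvi ybi qnwej bvu xvzj jml mliq iyxnv xnlh ypylc jmg goh qajp xhnqp
Final line count: 16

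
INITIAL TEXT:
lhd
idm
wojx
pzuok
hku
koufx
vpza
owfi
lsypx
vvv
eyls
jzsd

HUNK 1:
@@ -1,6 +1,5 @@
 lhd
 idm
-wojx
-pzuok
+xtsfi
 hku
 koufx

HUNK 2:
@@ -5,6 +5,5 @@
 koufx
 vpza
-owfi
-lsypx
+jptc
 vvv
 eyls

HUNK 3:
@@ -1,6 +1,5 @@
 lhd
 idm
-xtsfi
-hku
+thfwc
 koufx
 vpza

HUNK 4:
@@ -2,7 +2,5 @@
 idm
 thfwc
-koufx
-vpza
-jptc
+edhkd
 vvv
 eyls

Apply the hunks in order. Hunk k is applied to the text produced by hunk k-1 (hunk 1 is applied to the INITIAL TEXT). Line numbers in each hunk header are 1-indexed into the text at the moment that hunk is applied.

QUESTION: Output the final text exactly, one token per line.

Hunk 1: at line 1 remove [wojx,pzuok] add [xtsfi] -> 11 lines: lhd idm xtsfi hku koufx vpza owfi lsypx vvv eyls jzsd
Hunk 2: at line 5 remove [owfi,lsypx] add [jptc] -> 10 lines: lhd idm xtsfi hku koufx vpza jptc vvv eyls jzsd
Hunk 3: at line 1 remove [xtsfi,hku] add [thfwc] -> 9 lines: lhd idm thfwc koufx vpza jptc vvv eyls jzsd
Hunk 4: at line 2 remove [koufx,vpza,jptc] add [edhkd] -> 7 lines: lhd idm thfwc edhkd vvv eyls jzsd

Answer: lhd
idm
thfwc
edhkd
vvv
eyls
jzsd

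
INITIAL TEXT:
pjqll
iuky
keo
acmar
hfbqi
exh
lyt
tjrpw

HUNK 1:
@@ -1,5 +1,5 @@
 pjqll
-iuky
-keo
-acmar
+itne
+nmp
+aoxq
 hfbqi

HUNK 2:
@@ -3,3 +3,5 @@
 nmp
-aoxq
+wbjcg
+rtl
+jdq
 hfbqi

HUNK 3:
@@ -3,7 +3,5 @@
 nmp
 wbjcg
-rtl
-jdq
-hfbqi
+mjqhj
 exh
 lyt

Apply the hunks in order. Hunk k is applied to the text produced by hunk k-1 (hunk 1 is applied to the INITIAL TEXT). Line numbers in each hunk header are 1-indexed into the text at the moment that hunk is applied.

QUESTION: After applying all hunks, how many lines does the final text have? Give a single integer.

Answer: 8

Derivation:
Hunk 1: at line 1 remove [iuky,keo,acmar] add [itne,nmp,aoxq] -> 8 lines: pjqll itne nmp aoxq hfbqi exh lyt tjrpw
Hunk 2: at line 3 remove [aoxq] add [wbjcg,rtl,jdq] -> 10 lines: pjqll itne nmp wbjcg rtl jdq hfbqi exh lyt tjrpw
Hunk 3: at line 3 remove [rtl,jdq,hfbqi] add [mjqhj] -> 8 lines: pjqll itne nmp wbjcg mjqhj exh lyt tjrpw
Final line count: 8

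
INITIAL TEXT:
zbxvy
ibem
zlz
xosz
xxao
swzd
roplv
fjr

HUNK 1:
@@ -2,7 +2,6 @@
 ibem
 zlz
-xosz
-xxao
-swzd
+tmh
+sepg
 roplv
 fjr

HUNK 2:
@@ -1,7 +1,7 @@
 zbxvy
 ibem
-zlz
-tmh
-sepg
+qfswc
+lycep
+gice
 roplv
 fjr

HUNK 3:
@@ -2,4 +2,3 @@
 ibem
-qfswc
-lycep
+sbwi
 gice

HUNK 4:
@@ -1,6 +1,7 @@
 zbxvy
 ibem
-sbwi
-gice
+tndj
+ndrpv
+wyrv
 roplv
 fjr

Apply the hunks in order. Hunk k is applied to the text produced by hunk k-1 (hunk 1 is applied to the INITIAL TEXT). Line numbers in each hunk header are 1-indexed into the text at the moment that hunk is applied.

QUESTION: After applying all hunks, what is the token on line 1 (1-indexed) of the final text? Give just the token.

Answer: zbxvy

Derivation:
Hunk 1: at line 2 remove [xosz,xxao,swzd] add [tmh,sepg] -> 7 lines: zbxvy ibem zlz tmh sepg roplv fjr
Hunk 2: at line 1 remove [zlz,tmh,sepg] add [qfswc,lycep,gice] -> 7 lines: zbxvy ibem qfswc lycep gice roplv fjr
Hunk 3: at line 2 remove [qfswc,lycep] add [sbwi] -> 6 lines: zbxvy ibem sbwi gice roplv fjr
Hunk 4: at line 1 remove [sbwi,gice] add [tndj,ndrpv,wyrv] -> 7 lines: zbxvy ibem tndj ndrpv wyrv roplv fjr
Final line 1: zbxvy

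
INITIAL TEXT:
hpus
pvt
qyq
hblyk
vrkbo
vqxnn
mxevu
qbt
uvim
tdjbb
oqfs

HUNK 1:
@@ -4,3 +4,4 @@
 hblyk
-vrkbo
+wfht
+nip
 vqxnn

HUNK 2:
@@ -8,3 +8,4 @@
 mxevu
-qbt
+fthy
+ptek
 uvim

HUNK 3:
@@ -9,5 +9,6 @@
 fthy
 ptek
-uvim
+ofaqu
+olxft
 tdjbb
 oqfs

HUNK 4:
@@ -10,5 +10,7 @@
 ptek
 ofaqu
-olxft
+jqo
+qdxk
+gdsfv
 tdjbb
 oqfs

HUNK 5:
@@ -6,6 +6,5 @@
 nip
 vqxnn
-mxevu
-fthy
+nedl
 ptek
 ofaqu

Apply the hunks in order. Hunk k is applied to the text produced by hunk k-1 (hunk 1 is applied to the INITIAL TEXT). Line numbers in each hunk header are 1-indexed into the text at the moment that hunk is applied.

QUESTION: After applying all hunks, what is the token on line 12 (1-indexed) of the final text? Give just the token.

Answer: qdxk

Derivation:
Hunk 1: at line 4 remove [vrkbo] add [wfht,nip] -> 12 lines: hpus pvt qyq hblyk wfht nip vqxnn mxevu qbt uvim tdjbb oqfs
Hunk 2: at line 8 remove [qbt] add [fthy,ptek] -> 13 lines: hpus pvt qyq hblyk wfht nip vqxnn mxevu fthy ptek uvim tdjbb oqfs
Hunk 3: at line 9 remove [uvim] add [ofaqu,olxft] -> 14 lines: hpus pvt qyq hblyk wfht nip vqxnn mxevu fthy ptek ofaqu olxft tdjbb oqfs
Hunk 4: at line 10 remove [olxft] add [jqo,qdxk,gdsfv] -> 16 lines: hpus pvt qyq hblyk wfht nip vqxnn mxevu fthy ptek ofaqu jqo qdxk gdsfv tdjbb oqfs
Hunk 5: at line 6 remove [mxevu,fthy] add [nedl] -> 15 lines: hpus pvt qyq hblyk wfht nip vqxnn nedl ptek ofaqu jqo qdxk gdsfv tdjbb oqfs
Final line 12: qdxk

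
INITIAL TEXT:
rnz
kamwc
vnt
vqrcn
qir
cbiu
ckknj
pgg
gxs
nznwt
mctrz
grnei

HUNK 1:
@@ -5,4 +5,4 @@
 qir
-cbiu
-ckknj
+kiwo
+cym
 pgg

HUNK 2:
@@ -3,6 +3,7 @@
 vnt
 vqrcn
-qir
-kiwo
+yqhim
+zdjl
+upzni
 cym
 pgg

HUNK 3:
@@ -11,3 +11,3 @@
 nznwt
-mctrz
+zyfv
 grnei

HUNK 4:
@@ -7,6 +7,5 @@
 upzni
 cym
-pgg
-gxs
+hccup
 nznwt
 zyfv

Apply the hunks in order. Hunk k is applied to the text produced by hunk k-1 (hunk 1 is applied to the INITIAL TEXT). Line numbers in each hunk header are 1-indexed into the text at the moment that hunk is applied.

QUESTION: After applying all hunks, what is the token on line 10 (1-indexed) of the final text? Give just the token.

Answer: nznwt

Derivation:
Hunk 1: at line 5 remove [cbiu,ckknj] add [kiwo,cym] -> 12 lines: rnz kamwc vnt vqrcn qir kiwo cym pgg gxs nznwt mctrz grnei
Hunk 2: at line 3 remove [qir,kiwo] add [yqhim,zdjl,upzni] -> 13 lines: rnz kamwc vnt vqrcn yqhim zdjl upzni cym pgg gxs nznwt mctrz grnei
Hunk 3: at line 11 remove [mctrz] add [zyfv] -> 13 lines: rnz kamwc vnt vqrcn yqhim zdjl upzni cym pgg gxs nznwt zyfv grnei
Hunk 4: at line 7 remove [pgg,gxs] add [hccup] -> 12 lines: rnz kamwc vnt vqrcn yqhim zdjl upzni cym hccup nznwt zyfv grnei
Final line 10: nznwt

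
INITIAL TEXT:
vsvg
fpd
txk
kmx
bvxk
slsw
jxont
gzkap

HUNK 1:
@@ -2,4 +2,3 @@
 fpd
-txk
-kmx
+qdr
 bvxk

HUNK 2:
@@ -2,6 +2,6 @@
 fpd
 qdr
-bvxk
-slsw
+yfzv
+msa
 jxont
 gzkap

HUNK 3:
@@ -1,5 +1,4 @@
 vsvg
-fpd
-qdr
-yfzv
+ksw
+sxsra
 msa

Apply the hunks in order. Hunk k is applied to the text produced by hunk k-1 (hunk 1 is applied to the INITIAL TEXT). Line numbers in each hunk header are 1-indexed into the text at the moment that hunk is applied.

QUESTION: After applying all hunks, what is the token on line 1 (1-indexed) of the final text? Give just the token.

Answer: vsvg

Derivation:
Hunk 1: at line 2 remove [txk,kmx] add [qdr] -> 7 lines: vsvg fpd qdr bvxk slsw jxont gzkap
Hunk 2: at line 2 remove [bvxk,slsw] add [yfzv,msa] -> 7 lines: vsvg fpd qdr yfzv msa jxont gzkap
Hunk 3: at line 1 remove [fpd,qdr,yfzv] add [ksw,sxsra] -> 6 lines: vsvg ksw sxsra msa jxont gzkap
Final line 1: vsvg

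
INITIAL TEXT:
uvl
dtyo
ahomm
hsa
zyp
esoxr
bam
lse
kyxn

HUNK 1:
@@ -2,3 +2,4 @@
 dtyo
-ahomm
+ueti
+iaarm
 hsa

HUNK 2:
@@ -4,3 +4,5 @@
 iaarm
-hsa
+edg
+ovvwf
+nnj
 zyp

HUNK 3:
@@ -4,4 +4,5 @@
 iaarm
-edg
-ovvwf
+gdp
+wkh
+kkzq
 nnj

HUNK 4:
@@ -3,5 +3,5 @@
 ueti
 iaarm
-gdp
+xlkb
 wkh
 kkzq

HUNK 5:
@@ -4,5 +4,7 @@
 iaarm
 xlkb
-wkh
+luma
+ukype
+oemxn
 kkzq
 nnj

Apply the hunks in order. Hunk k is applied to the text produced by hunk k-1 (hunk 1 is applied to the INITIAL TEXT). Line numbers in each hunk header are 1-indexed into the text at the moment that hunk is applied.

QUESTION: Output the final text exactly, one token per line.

Answer: uvl
dtyo
ueti
iaarm
xlkb
luma
ukype
oemxn
kkzq
nnj
zyp
esoxr
bam
lse
kyxn

Derivation:
Hunk 1: at line 2 remove [ahomm] add [ueti,iaarm] -> 10 lines: uvl dtyo ueti iaarm hsa zyp esoxr bam lse kyxn
Hunk 2: at line 4 remove [hsa] add [edg,ovvwf,nnj] -> 12 lines: uvl dtyo ueti iaarm edg ovvwf nnj zyp esoxr bam lse kyxn
Hunk 3: at line 4 remove [edg,ovvwf] add [gdp,wkh,kkzq] -> 13 lines: uvl dtyo ueti iaarm gdp wkh kkzq nnj zyp esoxr bam lse kyxn
Hunk 4: at line 3 remove [gdp] add [xlkb] -> 13 lines: uvl dtyo ueti iaarm xlkb wkh kkzq nnj zyp esoxr bam lse kyxn
Hunk 5: at line 4 remove [wkh] add [luma,ukype,oemxn] -> 15 lines: uvl dtyo ueti iaarm xlkb luma ukype oemxn kkzq nnj zyp esoxr bam lse kyxn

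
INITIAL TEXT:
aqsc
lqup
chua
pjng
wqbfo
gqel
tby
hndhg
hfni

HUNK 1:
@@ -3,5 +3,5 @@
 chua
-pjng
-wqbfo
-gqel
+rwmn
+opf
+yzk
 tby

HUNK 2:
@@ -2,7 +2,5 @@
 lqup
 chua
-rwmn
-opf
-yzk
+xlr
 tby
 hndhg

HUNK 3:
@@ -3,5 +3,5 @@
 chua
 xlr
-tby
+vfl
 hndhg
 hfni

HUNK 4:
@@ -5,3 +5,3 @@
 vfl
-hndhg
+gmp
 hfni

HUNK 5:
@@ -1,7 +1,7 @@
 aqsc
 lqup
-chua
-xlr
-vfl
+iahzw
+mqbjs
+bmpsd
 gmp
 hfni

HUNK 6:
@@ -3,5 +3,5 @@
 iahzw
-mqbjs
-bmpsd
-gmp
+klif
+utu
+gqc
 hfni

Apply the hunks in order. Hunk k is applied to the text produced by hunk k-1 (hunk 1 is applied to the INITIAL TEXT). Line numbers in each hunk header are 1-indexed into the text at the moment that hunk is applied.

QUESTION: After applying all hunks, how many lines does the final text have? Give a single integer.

Hunk 1: at line 3 remove [pjng,wqbfo,gqel] add [rwmn,opf,yzk] -> 9 lines: aqsc lqup chua rwmn opf yzk tby hndhg hfni
Hunk 2: at line 2 remove [rwmn,opf,yzk] add [xlr] -> 7 lines: aqsc lqup chua xlr tby hndhg hfni
Hunk 3: at line 3 remove [tby] add [vfl] -> 7 lines: aqsc lqup chua xlr vfl hndhg hfni
Hunk 4: at line 5 remove [hndhg] add [gmp] -> 7 lines: aqsc lqup chua xlr vfl gmp hfni
Hunk 5: at line 1 remove [chua,xlr,vfl] add [iahzw,mqbjs,bmpsd] -> 7 lines: aqsc lqup iahzw mqbjs bmpsd gmp hfni
Hunk 6: at line 3 remove [mqbjs,bmpsd,gmp] add [klif,utu,gqc] -> 7 lines: aqsc lqup iahzw klif utu gqc hfni
Final line count: 7

Answer: 7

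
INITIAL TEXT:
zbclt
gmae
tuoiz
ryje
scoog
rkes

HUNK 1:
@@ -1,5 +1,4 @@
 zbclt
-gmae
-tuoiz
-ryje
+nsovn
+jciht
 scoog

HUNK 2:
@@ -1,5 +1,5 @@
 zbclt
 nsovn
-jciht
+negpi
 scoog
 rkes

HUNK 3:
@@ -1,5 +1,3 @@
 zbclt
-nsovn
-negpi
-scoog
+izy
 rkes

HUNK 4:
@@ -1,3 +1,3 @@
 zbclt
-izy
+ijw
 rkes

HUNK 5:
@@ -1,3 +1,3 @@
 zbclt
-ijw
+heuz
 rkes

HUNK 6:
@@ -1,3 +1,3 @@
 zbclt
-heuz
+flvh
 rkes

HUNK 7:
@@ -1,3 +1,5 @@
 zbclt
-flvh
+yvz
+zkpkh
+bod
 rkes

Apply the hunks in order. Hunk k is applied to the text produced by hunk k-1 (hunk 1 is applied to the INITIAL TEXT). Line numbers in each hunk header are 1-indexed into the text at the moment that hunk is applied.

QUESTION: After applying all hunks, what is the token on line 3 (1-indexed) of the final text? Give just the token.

Hunk 1: at line 1 remove [gmae,tuoiz,ryje] add [nsovn,jciht] -> 5 lines: zbclt nsovn jciht scoog rkes
Hunk 2: at line 1 remove [jciht] add [negpi] -> 5 lines: zbclt nsovn negpi scoog rkes
Hunk 3: at line 1 remove [nsovn,negpi,scoog] add [izy] -> 3 lines: zbclt izy rkes
Hunk 4: at line 1 remove [izy] add [ijw] -> 3 lines: zbclt ijw rkes
Hunk 5: at line 1 remove [ijw] add [heuz] -> 3 lines: zbclt heuz rkes
Hunk 6: at line 1 remove [heuz] add [flvh] -> 3 lines: zbclt flvh rkes
Hunk 7: at line 1 remove [flvh] add [yvz,zkpkh,bod] -> 5 lines: zbclt yvz zkpkh bod rkes
Final line 3: zkpkh

Answer: zkpkh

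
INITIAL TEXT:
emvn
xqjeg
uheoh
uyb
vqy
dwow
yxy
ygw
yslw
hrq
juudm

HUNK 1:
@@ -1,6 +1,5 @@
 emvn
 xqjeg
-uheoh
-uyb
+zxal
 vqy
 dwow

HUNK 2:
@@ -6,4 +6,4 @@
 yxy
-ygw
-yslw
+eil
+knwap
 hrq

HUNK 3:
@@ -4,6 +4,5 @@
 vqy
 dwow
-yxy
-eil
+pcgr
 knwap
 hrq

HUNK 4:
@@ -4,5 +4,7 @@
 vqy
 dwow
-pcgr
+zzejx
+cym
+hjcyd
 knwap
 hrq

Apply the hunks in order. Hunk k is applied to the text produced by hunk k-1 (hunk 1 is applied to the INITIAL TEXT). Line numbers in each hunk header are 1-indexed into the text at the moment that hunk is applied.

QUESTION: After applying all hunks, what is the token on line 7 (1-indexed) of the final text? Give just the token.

Answer: cym

Derivation:
Hunk 1: at line 1 remove [uheoh,uyb] add [zxal] -> 10 lines: emvn xqjeg zxal vqy dwow yxy ygw yslw hrq juudm
Hunk 2: at line 6 remove [ygw,yslw] add [eil,knwap] -> 10 lines: emvn xqjeg zxal vqy dwow yxy eil knwap hrq juudm
Hunk 3: at line 4 remove [yxy,eil] add [pcgr] -> 9 lines: emvn xqjeg zxal vqy dwow pcgr knwap hrq juudm
Hunk 4: at line 4 remove [pcgr] add [zzejx,cym,hjcyd] -> 11 lines: emvn xqjeg zxal vqy dwow zzejx cym hjcyd knwap hrq juudm
Final line 7: cym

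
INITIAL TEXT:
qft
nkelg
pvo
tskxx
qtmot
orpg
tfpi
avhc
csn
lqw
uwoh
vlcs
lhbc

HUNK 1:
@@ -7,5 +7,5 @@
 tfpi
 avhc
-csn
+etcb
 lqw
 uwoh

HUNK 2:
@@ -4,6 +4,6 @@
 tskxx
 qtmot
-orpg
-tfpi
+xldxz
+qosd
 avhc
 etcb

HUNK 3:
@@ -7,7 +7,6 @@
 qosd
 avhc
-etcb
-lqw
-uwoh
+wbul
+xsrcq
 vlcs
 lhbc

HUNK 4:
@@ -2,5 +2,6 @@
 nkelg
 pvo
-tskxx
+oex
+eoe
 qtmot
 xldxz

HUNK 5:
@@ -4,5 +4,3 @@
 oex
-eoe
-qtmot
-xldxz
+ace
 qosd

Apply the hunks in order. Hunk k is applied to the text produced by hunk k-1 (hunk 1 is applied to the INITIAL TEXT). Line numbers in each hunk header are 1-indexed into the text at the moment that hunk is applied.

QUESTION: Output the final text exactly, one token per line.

Hunk 1: at line 7 remove [csn] add [etcb] -> 13 lines: qft nkelg pvo tskxx qtmot orpg tfpi avhc etcb lqw uwoh vlcs lhbc
Hunk 2: at line 4 remove [orpg,tfpi] add [xldxz,qosd] -> 13 lines: qft nkelg pvo tskxx qtmot xldxz qosd avhc etcb lqw uwoh vlcs lhbc
Hunk 3: at line 7 remove [etcb,lqw,uwoh] add [wbul,xsrcq] -> 12 lines: qft nkelg pvo tskxx qtmot xldxz qosd avhc wbul xsrcq vlcs lhbc
Hunk 4: at line 2 remove [tskxx] add [oex,eoe] -> 13 lines: qft nkelg pvo oex eoe qtmot xldxz qosd avhc wbul xsrcq vlcs lhbc
Hunk 5: at line 4 remove [eoe,qtmot,xldxz] add [ace] -> 11 lines: qft nkelg pvo oex ace qosd avhc wbul xsrcq vlcs lhbc

Answer: qft
nkelg
pvo
oex
ace
qosd
avhc
wbul
xsrcq
vlcs
lhbc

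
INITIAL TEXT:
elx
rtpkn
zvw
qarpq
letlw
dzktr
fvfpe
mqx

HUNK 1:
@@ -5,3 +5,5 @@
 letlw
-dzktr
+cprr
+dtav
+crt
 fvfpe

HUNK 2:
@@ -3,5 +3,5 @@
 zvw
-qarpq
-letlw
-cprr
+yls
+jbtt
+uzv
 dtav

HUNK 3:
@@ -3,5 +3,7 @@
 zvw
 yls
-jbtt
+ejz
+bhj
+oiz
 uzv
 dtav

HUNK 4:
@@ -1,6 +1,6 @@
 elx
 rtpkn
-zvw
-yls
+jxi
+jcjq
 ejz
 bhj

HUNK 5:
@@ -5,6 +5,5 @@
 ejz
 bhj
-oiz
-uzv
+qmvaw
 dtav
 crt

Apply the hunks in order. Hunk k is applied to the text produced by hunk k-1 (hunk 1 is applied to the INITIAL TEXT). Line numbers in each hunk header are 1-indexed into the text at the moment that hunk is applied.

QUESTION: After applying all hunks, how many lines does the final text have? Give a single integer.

Answer: 11

Derivation:
Hunk 1: at line 5 remove [dzktr] add [cprr,dtav,crt] -> 10 lines: elx rtpkn zvw qarpq letlw cprr dtav crt fvfpe mqx
Hunk 2: at line 3 remove [qarpq,letlw,cprr] add [yls,jbtt,uzv] -> 10 lines: elx rtpkn zvw yls jbtt uzv dtav crt fvfpe mqx
Hunk 3: at line 3 remove [jbtt] add [ejz,bhj,oiz] -> 12 lines: elx rtpkn zvw yls ejz bhj oiz uzv dtav crt fvfpe mqx
Hunk 4: at line 1 remove [zvw,yls] add [jxi,jcjq] -> 12 lines: elx rtpkn jxi jcjq ejz bhj oiz uzv dtav crt fvfpe mqx
Hunk 5: at line 5 remove [oiz,uzv] add [qmvaw] -> 11 lines: elx rtpkn jxi jcjq ejz bhj qmvaw dtav crt fvfpe mqx
Final line count: 11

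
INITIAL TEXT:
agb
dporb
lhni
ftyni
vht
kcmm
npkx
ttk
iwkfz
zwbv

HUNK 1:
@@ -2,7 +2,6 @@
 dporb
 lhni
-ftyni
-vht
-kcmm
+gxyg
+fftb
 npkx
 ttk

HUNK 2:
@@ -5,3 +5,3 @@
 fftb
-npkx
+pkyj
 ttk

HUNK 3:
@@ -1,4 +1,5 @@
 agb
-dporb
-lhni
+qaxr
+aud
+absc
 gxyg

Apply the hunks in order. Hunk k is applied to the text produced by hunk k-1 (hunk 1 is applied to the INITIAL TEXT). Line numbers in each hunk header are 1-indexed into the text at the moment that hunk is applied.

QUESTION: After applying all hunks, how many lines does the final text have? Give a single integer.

Answer: 10

Derivation:
Hunk 1: at line 2 remove [ftyni,vht,kcmm] add [gxyg,fftb] -> 9 lines: agb dporb lhni gxyg fftb npkx ttk iwkfz zwbv
Hunk 2: at line 5 remove [npkx] add [pkyj] -> 9 lines: agb dporb lhni gxyg fftb pkyj ttk iwkfz zwbv
Hunk 3: at line 1 remove [dporb,lhni] add [qaxr,aud,absc] -> 10 lines: agb qaxr aud absc gxyg fftb pkyj ttk iwkfz zwbv
Final line count: 10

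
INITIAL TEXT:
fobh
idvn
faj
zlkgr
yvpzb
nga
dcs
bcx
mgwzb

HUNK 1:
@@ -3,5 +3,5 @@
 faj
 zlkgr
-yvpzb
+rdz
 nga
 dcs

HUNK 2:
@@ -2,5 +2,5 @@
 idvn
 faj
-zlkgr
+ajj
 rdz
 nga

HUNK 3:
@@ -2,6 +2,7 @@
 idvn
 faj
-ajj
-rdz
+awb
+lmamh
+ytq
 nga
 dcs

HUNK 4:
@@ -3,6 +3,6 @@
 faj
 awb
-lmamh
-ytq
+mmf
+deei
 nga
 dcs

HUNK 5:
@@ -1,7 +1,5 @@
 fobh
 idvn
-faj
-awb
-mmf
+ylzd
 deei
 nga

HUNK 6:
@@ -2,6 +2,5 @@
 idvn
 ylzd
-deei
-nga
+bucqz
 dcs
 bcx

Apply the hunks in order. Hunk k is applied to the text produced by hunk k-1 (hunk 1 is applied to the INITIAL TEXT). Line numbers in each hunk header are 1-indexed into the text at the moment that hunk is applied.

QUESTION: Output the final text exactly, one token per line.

Hunk 1: at line 3 remove [yvpzb] add [rdz] -> 9 lines: fobh idvn faj zlkgr rdz nga dcs bcx mgwzb
Hunk 2: at line 2 remove [zlkgr] add [ajj] -> 9 lines: fobh idvn faj ajj rdz nga dcs bcx mgwzb
Hunk 3: at line 2 remove [ajj,rdz] add [awb,lmamh,ytq] -> 10 lines: fobh idvn faj awb lmamh ytq nga dcs bcx mgwzb
Hunk 4: at line 3 remove [lmamh,ytq] add [mmf,deei] -> 10 lines: fobh idvn faj awb mmf deei nga dcs bcx mgwzb
Hunk 5: at line 1 remove [faj,awb,mmf] add [ylzd] -> 8 lines: fobh idvn ylzd deei nga dcs bcx mgwzb
Hunk 6: at line 2 remove [deei,nga] add [bucqz] -> 7 lines: fobh idvn ylzd bucqz dcs bcx mgwzb

Answer: fobh
idvn
ylzd
bucqz
dcs
bcx
mgwzb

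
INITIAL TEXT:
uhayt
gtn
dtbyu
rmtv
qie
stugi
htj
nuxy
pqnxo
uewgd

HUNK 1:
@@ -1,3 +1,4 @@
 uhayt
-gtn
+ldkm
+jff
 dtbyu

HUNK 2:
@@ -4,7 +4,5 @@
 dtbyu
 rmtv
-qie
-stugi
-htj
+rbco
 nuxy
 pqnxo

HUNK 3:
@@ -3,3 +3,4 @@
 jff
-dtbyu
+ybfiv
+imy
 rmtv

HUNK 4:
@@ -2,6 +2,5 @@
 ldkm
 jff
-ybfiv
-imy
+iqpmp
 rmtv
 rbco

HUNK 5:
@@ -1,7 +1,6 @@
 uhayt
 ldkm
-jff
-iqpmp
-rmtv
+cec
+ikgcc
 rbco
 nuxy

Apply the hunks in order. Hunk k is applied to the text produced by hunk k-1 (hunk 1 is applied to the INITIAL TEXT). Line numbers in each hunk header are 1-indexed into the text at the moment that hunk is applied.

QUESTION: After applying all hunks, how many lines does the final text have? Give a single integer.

Answer: 8

Derivation:
Hunk 1: at line 1 remove [gtn] add [ldkm,jff] -> 11 lines: uhayt ldkm jff dtbyu rmtv qie stugi htj nuxy pqnxo uewgd
Hunk 2: at line 4 remove [qie,stugi,htj] add [rbco] -> 9 lines: uhayt ldkm jff dtbyu rmtv rbco nuxy pqnxo uewgd
Hunk 3: at line 3 remove [dtbyu] add [ybfiv,imy] -> 10 lines: uhayt ldkm jff ybfiv imy rmtv rbco nuxy pqnxo uewgd
Hunk 4: at line 2 remove [ybfiv,imy] add [iqpmp] -> 9 lines: uhayt ldkm jff iqpmp rmtv rbco nuxy pqnxo uewgd
Hunk 5: at line 1 remove [jff,iqpmp,rmtv] add [cec,ikgcc] -> 8 lines: uhayt ldkm cec ikgcc rbco nuxy pqnxo uewgd
Final line count: 8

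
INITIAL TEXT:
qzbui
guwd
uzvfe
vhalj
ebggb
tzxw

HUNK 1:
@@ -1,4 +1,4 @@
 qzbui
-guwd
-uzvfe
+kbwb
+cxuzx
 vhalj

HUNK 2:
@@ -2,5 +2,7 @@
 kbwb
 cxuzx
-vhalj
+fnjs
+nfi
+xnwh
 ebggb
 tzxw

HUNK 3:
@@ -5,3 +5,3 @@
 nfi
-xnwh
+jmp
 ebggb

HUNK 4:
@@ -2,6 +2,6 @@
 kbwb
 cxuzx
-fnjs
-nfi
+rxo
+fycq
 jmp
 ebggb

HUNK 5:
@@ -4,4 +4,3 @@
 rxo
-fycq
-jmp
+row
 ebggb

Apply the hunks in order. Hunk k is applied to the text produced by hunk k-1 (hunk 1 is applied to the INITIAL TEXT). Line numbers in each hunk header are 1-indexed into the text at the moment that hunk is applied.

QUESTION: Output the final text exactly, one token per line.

Answer: qzbui
kbwb
cxuzx
rxo
row
ebggb
tzxw

Derivation:
Hunk 1: at line 1 remove [guwd,uzvfe] add [kbwb,cxuzx] -> 6 lines: qzbui kbwb cxuzx vhalj ebggb tzxw
Hunk 2: at line 2 remove [vhalj] add [fnjs,nfi,xnwh] -> 8 lines: qzbui kbwb cxuzx fnjs nfi xnwh ebggb tzxw
Hunk 3: at line 5 remove [xnwh] add [jmp] -> 8 lines: qzbui kbwb cxuzx fnjs nfi jmp ebggb tzxw
Hunk 4: at line 2 remove [fnjs,nfi] add [rxo,fycq] -> 8 lines: qzbui kbwb cxuzx rxo fycq jmp ebggb tzxw
Hunk 5: at line 4 remove [fycq,jmp] add [row] -> 7 lines: qzbui kbwb cxuzx rxo row ebggb tzxw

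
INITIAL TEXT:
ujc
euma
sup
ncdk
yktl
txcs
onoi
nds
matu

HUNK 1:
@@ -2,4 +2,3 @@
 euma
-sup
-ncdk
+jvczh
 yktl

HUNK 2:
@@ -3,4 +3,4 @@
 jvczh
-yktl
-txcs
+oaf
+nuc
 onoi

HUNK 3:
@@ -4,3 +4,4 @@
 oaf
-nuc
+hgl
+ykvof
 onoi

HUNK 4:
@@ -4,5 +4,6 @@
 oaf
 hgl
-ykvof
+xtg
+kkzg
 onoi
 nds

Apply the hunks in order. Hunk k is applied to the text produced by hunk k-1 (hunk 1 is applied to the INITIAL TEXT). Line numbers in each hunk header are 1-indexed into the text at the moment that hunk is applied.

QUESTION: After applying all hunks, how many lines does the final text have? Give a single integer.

Answer: 10

Derivation:
Hunk 1: at line 2 remove [sup,ncdk] add [jvczh] -> 8 lines: ujc euma jvczh yktl txcs onoi nds matu
Hunk 2: at line 3 remove [yktl,txcs] add [oaf,nuc] -> 8 lines: ujc euma jvczh oaf nuc onoi nds matu
Hunk 3: at line 4 remove [nuc] add [hgl,ykvof] -> 9 lines: ujc euma jvczh oaf hgl ykvof onoi nds matu
Hunk 4: at line 4 remove [ykvof] add [xtg,kkzg] -> 10 lines: ujc euma jvczh oaf hgl xtg kkzg onoi nds matu
Final line count: 10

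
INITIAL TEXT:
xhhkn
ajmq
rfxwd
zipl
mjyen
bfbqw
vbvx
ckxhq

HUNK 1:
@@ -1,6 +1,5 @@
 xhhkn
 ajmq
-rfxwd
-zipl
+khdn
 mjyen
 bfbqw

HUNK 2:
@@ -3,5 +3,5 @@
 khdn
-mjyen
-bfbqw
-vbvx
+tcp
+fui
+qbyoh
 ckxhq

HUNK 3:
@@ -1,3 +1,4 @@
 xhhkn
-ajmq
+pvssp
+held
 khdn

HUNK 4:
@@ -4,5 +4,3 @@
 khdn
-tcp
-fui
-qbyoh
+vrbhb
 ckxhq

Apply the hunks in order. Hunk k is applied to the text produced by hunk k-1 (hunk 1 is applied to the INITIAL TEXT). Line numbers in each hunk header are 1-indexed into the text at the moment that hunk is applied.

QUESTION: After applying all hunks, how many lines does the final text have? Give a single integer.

Hunk 1: at line 1 remove [rfxwd,zipl] add [khdn] -> 7 lines: xhhkn ajmq khdn mjyen bfbqw vbvx ckxhq
Hunk 2: at line 3 remove [mjyen,bfbqw,vbvx] add [tcp,fui,qbyoh] -> 7 lines: xhhkn ajmq khdn tcp fui qbyoh ckxhq
Hunk 3: at line 1 remove [ajmq] add [pvssp,held] -> 8 lines: xhhkn pvssp held khdn tcp fui qbyoh ckxhq
Hunk 4: at line 4 remove [tcp,fui,qbyoh] add [vrbhb] -> 6 lines: xhhkn pvssp held khdn vrbhb ckxhq
Final line count: 6

Answer: 6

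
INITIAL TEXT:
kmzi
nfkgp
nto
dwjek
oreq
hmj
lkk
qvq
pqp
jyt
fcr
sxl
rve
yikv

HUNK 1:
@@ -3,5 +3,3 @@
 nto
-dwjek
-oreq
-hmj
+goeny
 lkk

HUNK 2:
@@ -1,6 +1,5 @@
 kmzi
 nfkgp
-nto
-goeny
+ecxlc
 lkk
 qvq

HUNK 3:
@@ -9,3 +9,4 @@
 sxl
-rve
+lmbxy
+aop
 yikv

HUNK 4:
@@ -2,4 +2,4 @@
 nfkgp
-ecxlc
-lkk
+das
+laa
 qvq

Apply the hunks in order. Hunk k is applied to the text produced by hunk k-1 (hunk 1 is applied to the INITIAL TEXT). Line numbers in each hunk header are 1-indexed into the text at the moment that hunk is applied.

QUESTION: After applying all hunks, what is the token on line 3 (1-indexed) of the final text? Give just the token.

Answer: das

Derivation:
Hunk 1: at line 3 remove [dwjek,oreq,hmj] add [goeny] -> 12 lines: kmzi nfkgp nto goeny lkk qvq pqp jyt fcr sxl rve yikv
Hunk 2: at line 1 remove [nto,goeny] add [ecxlc] -> 11 lines: kmzi nfkgp ecxlc lkk qvq pqp jyt fcr sxl rve yikv
Hunk 3: at line 9 remove [rve] add [lmbxy,aop] -> 12 lines: kmzi nfkgp ecxlc lkk qvq pqp jyt fcr sxl lmbxy aop yikv
Hunk 4: at line 2 remove [ecxlc,lkk] add [das,laa] -> 12 lines: kmzi nfkgp das laa qvq pqp jyt fcr sxl lmbxy aop yikv
Final line 3: das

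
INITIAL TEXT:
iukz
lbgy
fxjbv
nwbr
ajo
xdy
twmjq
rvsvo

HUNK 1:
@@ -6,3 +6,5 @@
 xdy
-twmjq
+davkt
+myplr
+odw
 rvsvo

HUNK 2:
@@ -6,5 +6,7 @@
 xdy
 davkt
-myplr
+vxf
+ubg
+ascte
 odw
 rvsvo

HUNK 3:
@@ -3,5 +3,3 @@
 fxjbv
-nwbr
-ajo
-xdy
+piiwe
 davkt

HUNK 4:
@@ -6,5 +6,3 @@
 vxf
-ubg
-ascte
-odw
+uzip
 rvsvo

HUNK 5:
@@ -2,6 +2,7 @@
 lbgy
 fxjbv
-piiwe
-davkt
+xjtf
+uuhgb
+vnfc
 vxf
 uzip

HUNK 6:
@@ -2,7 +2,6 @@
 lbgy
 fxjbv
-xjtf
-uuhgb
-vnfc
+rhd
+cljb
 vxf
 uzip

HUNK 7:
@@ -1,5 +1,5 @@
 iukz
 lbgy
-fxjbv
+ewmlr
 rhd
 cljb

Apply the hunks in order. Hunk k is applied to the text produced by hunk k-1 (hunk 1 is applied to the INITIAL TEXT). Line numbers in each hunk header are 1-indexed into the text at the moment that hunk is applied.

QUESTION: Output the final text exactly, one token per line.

Answer: iukz
lbgy
ewmlr
rhd
cljb
vxf
uzip
rvsvo

Derivation:
Hunk 1: at line 6 remove [twmjq] add [davkt,myplr,odw] -> 10 lines: iukz lbgy fxjbv nwbr ajo xdy davkt myplr odw rvsvo
Hunk 2: at line 6 remove [myplr] add [vxf,ubg,ascte] -> 12 lines: iukz lbgy fxjbv nwbr ajo xdy davkt vxf ubg ascte odw rvsvo
Hunk 3: at line 3 remove [nwbr,ajo,xdy] add [piiwe] -> 10 lines: iukz lbgy fxjbv piiwe davkt vxf ubg ascte odw rvsvo
Hunk 4: at line 6 remove [ubg,ascte,odw] add [uzip] -> 8 lines: iukz lbgy fxjbv piiwe davkt vxf uzip rvsvo
Hunk 5: at line 2 remove [piiwe,davkt] add [xjtf,uuhgb,vnfc] -> 9 lines: iukz lbgy fxjbv xjtf uuhgb vnfc vxf uzip rvsvo
Hunk 6: at line 2 remove [xjtf,uuhgb,vnfc] add [rhd,cljb] -> 8 lines: iukz lbgy fxjbv rhd cljb vxf uzip rvsvo
Hunk 7: at line 1 remove [fxjbv] add [ewmlr] -> 8 lines: iukz lbgy ewmlr rhd cljb vxf uzip rvsvo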